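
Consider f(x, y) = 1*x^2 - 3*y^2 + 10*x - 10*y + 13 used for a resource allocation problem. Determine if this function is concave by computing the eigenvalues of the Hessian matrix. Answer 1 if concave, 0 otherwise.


The Hessian of f(x,y) = 1*x^2 - 3*y^2 + 10*x - 10*y + 13 is:
H = [[2, 0], [0, -6]]
Trace = 2 - 6 = -4
Determinant = 2*-6 - (0)^2 = -12
Discriminant = (-4)^2 - 4*-12 = 64.0
Eigenvalues: lambda_1 = -6.0, lambda_2 = 2.0
The function is not concave.

0


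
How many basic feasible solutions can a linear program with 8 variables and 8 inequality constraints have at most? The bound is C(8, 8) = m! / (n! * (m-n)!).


Each vertex corresponds to some choice of n active constraints out of m, so the number of vertices is at most C(m, n) = m! / (n!(m-n)!).
m = 8, n = 8
Numerator: 8 * 7 * 6 * 5 * 4 * 3 * 2 * 1
Denominator: 8! = 40320
C(8, 8) = 1


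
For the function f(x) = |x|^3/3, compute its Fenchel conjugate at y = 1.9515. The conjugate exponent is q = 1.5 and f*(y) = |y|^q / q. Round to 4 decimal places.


The conjugate exponent q satisfies 1/p + 1/q = 1.
p = 3, so q = 3/(3 - 1) = 1.5
|y|^q = 1.9515^1.5 = 2.7262
f*(1.9515) = 2.7262 / 1.5 = 1.8174


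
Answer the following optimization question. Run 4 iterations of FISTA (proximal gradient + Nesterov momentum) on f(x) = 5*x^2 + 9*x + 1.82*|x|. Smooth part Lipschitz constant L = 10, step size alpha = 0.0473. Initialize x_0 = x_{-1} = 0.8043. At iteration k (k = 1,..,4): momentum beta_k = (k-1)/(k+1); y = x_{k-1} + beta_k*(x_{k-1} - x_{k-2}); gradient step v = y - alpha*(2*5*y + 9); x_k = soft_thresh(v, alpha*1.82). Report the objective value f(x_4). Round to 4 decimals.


FISTA on f(x) = 5*x^2 + 9*x + 1.82*|x|
L = 10, alpha = 0.0473
Iteration 1: beta = 0.0, y = 0.8043 + 0.0*(0.8043 - 0.8043) = 0.8043
  grad(y) = 17.043, v = y - alpha*grad = -0.0018
  prox(v) = soft_thresh(-0.0018, 0.0861) = 0.0
Iteration 2: beta = 0.3333, y = 0.0 + 0.3333*(0.0 - 0.8043) = -0.2681
  grad(y) = 6.319, v = y - alpha*grad = -0.567
  prox(v) = soft_thresh(-0.567, 0.0861) = -0.4809
Iteration 3: beta = 0.5, y = -0.4809 + 0.5*(-0.4809 - 0.0) = -0.7214
  grad(y) = 1.7865, v = y - alpha*grad = -0.8059
  prox(v) = soft_thresh(-0.8059, 0.0861) = -0.7198
Iteration 4: beta = 0.6, y = -0.7198 + 0.6*(-0.7198 + 0.4809) = -0.8631
  grad(y) = 0.3691, v = y - alpha*grad = -0.8805
  prox(v) = soft_thresh(-0.8805, 0.0861) = -0.7945
f(x_4) = 5*(-0.7945)^2 + 9*(-0.7945) + 1.82*|-0.7945| = -2.5484


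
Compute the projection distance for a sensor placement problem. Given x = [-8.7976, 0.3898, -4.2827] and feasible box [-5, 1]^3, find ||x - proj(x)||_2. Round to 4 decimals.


Project each component onto [-5, 1].
clip(-8.7976) = -5.0, clip(0.3898) = 0.3898, clip(-4.2827) = -4.2827
Projection = [-5.0, 0.3898, -4.2827]
Squared diffs: [14.4218, 0.0, 0.0]
Distance = sqrt(14.4218) = 3.7976


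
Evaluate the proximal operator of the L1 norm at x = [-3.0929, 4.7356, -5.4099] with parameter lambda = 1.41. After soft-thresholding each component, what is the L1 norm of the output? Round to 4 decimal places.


Soft-thresholding with lambda = 1.41:
prox(-3.0929) = sign(-3.0929)*max(|-3.0929| - 1.41, 0) = -1.6829
prox(4.7356) = sign(4.7356)*max(|4.7356| - 1.41, 0) = 3.3256
prox(-5.4099) = sign(-5.4099)*max(|-5.4099| - 1.41, 0) = -3.9999
prox(x) = [-1.6829, 3.3256, -3.9999]
||prox(x)||_1 = 1.6829 + 3.3256 + 3.9999 = 9.0084


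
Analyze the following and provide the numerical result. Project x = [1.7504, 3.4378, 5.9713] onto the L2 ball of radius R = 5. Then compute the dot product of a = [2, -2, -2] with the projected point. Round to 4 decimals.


Step 1: Compute ||x|| (intermediates to 6 decimals).
||x|| = sqrt(1.7504^2 + 3.4378^2 + 5.9713^2) = 7.109064
Step 2: Project.
Since ||x|| > R, scale = R/||x|| = 5/7.109064 = 0.703327, proj(x) = scale * x
proj(x) = [1.231104, 2.417898, 4.199777]
Step 3: Dot product.
a^T * proj(x) = 2*1.231104 - 2*2.417898 - 2*4.199777 = -10.7731


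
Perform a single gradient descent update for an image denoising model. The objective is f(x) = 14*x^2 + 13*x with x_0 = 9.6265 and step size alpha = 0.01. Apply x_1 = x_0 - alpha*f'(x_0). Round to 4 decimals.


We compute the gradient at x_0 and apply the update.
f'(x) = 28*x + 13
f'(9.6265) = 28*9.6265 + 13 = 282.542
x_1 = 9.6265 - 0.01*282.542 = 6.8011


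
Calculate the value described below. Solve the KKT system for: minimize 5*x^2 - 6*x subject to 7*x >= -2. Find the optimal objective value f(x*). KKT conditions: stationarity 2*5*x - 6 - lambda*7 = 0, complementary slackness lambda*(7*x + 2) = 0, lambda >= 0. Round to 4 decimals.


Step 1: Try lambda = 0 (constraint inactive).
Stationarity: 2*5*x - 6 = 0
x* = 6/(2*5) = 0.6
Check constraint: 7*0.6 = 4.2 >= -2 -- satisfied.
Step 2: Compute optimal value.
f(x*) = 5*0.6^2 - 6*0.6 = -1.8


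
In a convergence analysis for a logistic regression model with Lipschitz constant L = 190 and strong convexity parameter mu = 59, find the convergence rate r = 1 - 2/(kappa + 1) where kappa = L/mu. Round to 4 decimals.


Step 1: Compute the condition number.
kappa = L/mu = 190/59 = 3.2203
Step 2: Compute the convergence rate.
r = 1 - 2/(kappa + 1) = 1 - 2*mu/(L + mu) = (L - mu)/(L + mu) = 131/249 = 0.5261


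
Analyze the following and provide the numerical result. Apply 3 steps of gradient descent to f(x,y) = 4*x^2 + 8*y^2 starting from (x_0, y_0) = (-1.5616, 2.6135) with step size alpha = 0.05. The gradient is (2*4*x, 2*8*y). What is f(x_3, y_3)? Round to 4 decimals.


Gradient descent on f(x,y) = 4*x^2 + 8*y^2.
Starting point: (-1.5616, 2.6135), alpha = 0.05
Step 1: grad_x = 2*4*-1.5616 = -12.4928, grad_y = 2*8*2.6135 = 41.816
  x_1 = -1.5616 - 0.05*-12.4928 = -0.937
  y_1 = 2.6135 - 0.05*41.816 = 0.5227
Step 2: grad_x = 2*4*-0.937 = -7.4957, grad_y = 2*8*0.5227 = 8.3632
  x_2 = -0.937 - 0.05*-7.4957 = -0.5622
  y_2 = 0.5227 - 0.05*8.3632 = 0.1045
Step 3: grad_x = 2*4*-0.5622 = -4.4974, grad_y = 2*8*0.1045 = 1.6726
  x_3 = -0.5622 - 0.05*-4.4974 = -0.3373
  y_3 = 0.1045 - 0.05*1.6726 = 0.0209
f(-0.3373, 0.0209) = 4*(-0.3373)^2 + 8*0.0209^2 = 0.4586


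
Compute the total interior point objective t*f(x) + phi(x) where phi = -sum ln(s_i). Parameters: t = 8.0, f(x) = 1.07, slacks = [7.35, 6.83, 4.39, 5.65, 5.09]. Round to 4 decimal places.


Step 1: Compute log-barrier.
ln values: [1.9947, 1.9213, 1.4793, 1.7317, 1.6273]
phi = -(1.9947 + 1.9213 + 1.4793 + 1.7317 + 1.6273) = -8.7543
Step 2: Compute augmented objective.
t*f(x) = 8.0*1.07 = 8.56
Total = 8.56 - 8.7543 = -0.1943


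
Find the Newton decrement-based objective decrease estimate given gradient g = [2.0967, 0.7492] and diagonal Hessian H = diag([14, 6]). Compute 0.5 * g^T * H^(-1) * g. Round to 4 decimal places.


Step 1: H is diagonal, so H^(-1) * g = [0.1498, 0.1249].
Step 2: g^T H^(-1) g = sum_i g_i^2 / H_ii
  = (2.0967)^2/14 + (0.7492)^2/6
  = 0.314 + 0.0936 = 0.4076
Step 3: Objective decrease = 0.5 * g^T H^(-1) g = 0.2038


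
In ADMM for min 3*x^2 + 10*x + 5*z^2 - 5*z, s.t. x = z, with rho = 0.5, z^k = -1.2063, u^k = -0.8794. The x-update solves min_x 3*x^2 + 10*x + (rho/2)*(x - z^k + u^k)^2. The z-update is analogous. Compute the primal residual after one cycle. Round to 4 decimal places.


ADMM iteration with rho = 0.5, z^k = -1.2063, u^k = -0.8794
Step 1: x-update.
Minimize 3*x^2 + 10*x + (0.5/2)*(x + 1.2063 - 0.8794)^2
FOC: (2*3 + 0.5)*x = -10 + 0.5*(-1.2063 + 0.8794)
x^{k+1} = -1.5636
Step 2: z-update.
Minimize 5*z^2 - 5*z + (0.5/2)*(-1.5636 - z - 0.8794)^2
FOC: (2*5 + 0.5)*z = 5 + 0.5*(-1.5636 - 0.8794)
z^{k+1} = 0.3599
Step 3: u-update.
u^{k+1} = -0.8794 - 1.5636 - 0.3599 = -2.8029
Step 4: Primal residual = |-1.5636 - 0.3599| = 1.9235


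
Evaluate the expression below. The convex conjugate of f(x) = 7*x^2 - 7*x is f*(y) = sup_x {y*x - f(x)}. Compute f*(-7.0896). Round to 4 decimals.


f*(y) = sup_x {y*x - a*x^2 - b*x} = sup_x {(y-b)*x - a*x^2}
FOC: (y - b) - 2a*x = 0 => x* = (y - b)/(2a)
x* = (-7.0896 + 7)/(2*7) = -0.0064
f*(-7.0896) = (y-b)^2/(4a) = (-7.0896 + 7)^2/(4*7)
= 0.008/28 = 0.0003


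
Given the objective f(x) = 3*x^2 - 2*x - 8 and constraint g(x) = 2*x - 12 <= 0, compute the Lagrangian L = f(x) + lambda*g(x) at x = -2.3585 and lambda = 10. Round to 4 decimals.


Step 1: Evaluate f(x).
f(-2.3585) = 3*(-2.3585)^2 - 2*(-2.3585) - 8 = 13.4046
Step 2: Evaluate g(x).
g(-2.3585) = 2*-2.3585 - 12 = -16.717
Step 3: Compute Lagrangian.
L = 13.4046 + 10*-16.717 = -153.7654


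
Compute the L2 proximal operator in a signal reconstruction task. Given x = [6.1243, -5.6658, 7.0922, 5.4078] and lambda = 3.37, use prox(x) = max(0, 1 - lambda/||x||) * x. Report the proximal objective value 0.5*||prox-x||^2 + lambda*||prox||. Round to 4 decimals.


Step 1: Compute ||x||.
||x|| = 12.2128
Step 2: Compute scaling factor.
scale = max(0, 1 - 3.37/12.2128) = 0.7241
Step 3: prox(x) = [4.4344, -4.1024, 5.1352, 3.9156]
||prox(x)|| = 8.8428
Step 4: Proximal objective.
0.5*||prox-x||^2 = 5.6785
lambda*||prox|| = 29.8002
Total = 35.4786


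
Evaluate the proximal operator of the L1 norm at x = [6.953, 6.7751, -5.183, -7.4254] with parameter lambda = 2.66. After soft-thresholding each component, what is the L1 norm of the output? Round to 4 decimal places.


Soft-thresholding with lambda = 2.66:
prox(6.953) = sign(6.953)*max(|6.953| - 2.66, 0) = 4.293
prox(6.7751) = sign(6.7751)*max(|6.7751| - 2.66, 0) = 4.1151
prox(-5.183) = sign(-5.183)*max(|-5.183| - 2.66, 0) = -2.523
prox(-7.4254) = sign(-7.4254)*max(|-7.4254| - 2.66, 0) = -4.7654
prox(x) = [4.293, 4.1151, -2.523, -4.7654]
||prox(x)||_1 = 4.293 + 4.1151 + 2.523 + 4.7654 = 15.6965


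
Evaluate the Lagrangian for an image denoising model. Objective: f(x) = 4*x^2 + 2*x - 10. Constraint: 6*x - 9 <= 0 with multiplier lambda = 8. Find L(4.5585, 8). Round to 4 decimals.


Step 1: Evaluate f(x).
f(4.5585) = 4*4.5585^2 + 2*4.5585 - 10 = 82.2367
Step 2: Evaluate g(x).
g(4.5585) = 6*4.5585 - 9 = 18.351
Step 3: Compute Lagrangian.
L = 82.2367 + 8*18.351 = 229.0447


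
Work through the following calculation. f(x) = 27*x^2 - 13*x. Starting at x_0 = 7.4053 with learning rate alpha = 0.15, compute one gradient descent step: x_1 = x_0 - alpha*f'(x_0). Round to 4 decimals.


We compute the gradient at x_0 and apply the update.
f'(x) = 54*x - 13
f'(7.4053) = 54*7.4053 - 13 = 386.8862
x_1 = 7.4053 - 0.15*386.8862 = -50.6276


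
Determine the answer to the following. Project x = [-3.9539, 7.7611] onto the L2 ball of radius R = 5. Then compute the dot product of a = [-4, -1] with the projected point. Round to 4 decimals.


Step 1: Compute ||x|| (intermediates to 6 decimals).
||x|| = sqrt((-3.9539)^2 + 7.7611^2) = 8.710224
Step 2: Project.
Since ||x|| > R, scale = R/||x|| = 5/8.710224 = 0.574038, proj(x) = scale * x
proj(x) = [-2.269689, 4.455166]
Step 3: Dot product.
a^T * proj(x) = -4*(-2.269689) - 1*4.455166 = 4.6236


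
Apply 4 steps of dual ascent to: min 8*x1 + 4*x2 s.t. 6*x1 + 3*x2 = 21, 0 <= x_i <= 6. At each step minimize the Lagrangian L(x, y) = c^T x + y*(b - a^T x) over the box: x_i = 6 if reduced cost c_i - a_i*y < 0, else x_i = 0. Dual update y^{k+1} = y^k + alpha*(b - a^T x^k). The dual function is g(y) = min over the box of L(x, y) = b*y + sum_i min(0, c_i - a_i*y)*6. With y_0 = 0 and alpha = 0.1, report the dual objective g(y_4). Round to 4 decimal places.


Dual ascent for LP: min 8*x1 + 4*x2, 6*x1 + 3*x2 = 21, 0 <= x_i <= 6
Step 1: y^k = 0.0, reduced costs: (8.0, 4.0)
  x^k = (0.0, 0.0), subgradient = b - a^T x = 21.0
  y^{k+1} = 0.0 + 0.1*21.0 = 2.1
Step 2: y^k = 2.1, reduced costs: (-4.6, -2.3)
  x^k = (6.0, 6.0), subgradient = b - a^T x = -33.0
  y^{k+1} = 2.1 + 0.1*-33.0 = -1.2
Step 3: y^k = -1.2, reduced costs: (15.2, 7.6)
  x^k = (0.0, 0.0), subgradient = b - a^T x = 21.0
  y^{k+1} = -1.2 + 0.1*21.0 = 0.9
Step 4: y^k = 0.9, reduced costs: (2.6, 1.3)
  x^k = (0.0, 0.0), subgradient = b - a^T x = 21.0
  y^{k+1} = 0.9 + 0.1*21.0 = 3.0
Dual objective at y_4 = 3.0: reduced costs (-10.0, -5.0), box minimizer x = (6.0, 6.0)
g(y_4) = b*y + (c1 - a1*y)*x1 + (c2 - a2*y)*x2 = 21*3.0 + (-10.0)*6.0 + (-5.0)*6.0 = 63.0 - 60.0 - 30.0 = -27.0


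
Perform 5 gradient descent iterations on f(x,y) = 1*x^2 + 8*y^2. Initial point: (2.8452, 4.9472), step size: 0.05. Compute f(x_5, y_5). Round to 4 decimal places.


Gradient descent on f(x,y) = 1*x^2 + 8*y^2.
Starting point: (2.8452, 4.9472), alpha = 0.05
Step 1: grad_x = 2*1*2.8452 = 5.6904, grad_y = 2*8*4.9472 = 79.1552
  x_1 = 2.8452 - 0.05*5.6904 = 2.5607
  y_1 = 4.9472 - 0.05*79.1552 = 0.9894
Step 2: grad_x = 2*1*2.5607 = 5.1214, grad_y = 2*8*0.9894 = 15.831
  x_2 = 2.5607 - 0.05*5.1214 = 2.3046
  y_2 = 0.9894 - 0.05*15.831 = 0.1979
Step 3: grad_x = 2*1*2.3046 = 4.6092, grad_y = 2*8*0.1979 = 3.1662
  x_3 = 2.3046 - 0.05*4.6092 = 2.0742
  y_3 = 0.1979 - 0.05*3.1662 = 0.0396
Step 4: grad_x = 2*1*2.0742 = 4.1483, grad_y = 2*8*0.0396 = 0.6332
  x_4 = 2.0742 - 0.05*4.1483 = 1.8667
  y_4 = 0.0396 - 0.05*0.6332 = 0.0079
Step 5: grad_x = 2*1*1.8667 = 3.7335, grad_y = 2*8*0.0079 = 0.1266
  x_5 = 1.8667 - 0.05*3.7335 = 1.6801
  y_5 = 0.0079 - 0.05*0.1266 = 0.0016
f(1.6801, 0.0016) = 1*1.6801^2 + 8*0.0016^2 = 2.8226


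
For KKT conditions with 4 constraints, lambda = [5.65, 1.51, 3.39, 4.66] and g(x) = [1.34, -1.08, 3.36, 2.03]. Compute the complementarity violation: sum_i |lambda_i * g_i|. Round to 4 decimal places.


KKT complementary slackness check:
lambda_1 * g_1 = 5.65 * 1.34 = 7.571
lambda_2 * g_2 = 1.51 * -1.08 = -1.6308
lambda_3 * g_3 = 3.39 * 3.36 = 11.3904
lambda_4 * g_4 = 4.66 * 2.03 = 9.4598
Total violation = 7.571 + 1.6308 + 11.3904 + 9.4598 = 30.052


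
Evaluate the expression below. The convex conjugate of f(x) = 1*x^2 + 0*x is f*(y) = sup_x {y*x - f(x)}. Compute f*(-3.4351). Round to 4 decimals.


f*(y) = sup_x {y*x - a*x^2 - b*x} = sup_x {(y-b)*x - a*x^2}
FOC: (y - b) - 2a*x = 0 => x* = (y - b)/(2a)
x* = (-3.4351 - 0)/(2*1) = -1.7176
f*(-3.4351) = (y-b)^2/(4a) = (-3.4351 - 0)^2/(4*1)
= 11.7999/4 = 2.95


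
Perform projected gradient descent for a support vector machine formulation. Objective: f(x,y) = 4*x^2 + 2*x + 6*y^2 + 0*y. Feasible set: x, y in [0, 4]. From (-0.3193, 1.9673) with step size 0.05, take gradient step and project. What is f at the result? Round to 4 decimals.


Step 1: Compute gradient at (-0.3193, 1.9673).
grad_x = 2*4*-0.3193 + 2 = -0.5544
grad_y = 2*6*1.9673 + 0 = 23.6076
Step 2: Gradient step.
x_raw = -0.3193 - 0.05*-0.5544 = -0.2916
y_raw = 1.9673 - 0.05*23.6076 = 0.7869
Step 3: Project onto [0, 4].
x_proj = clip(-0.2916) = 0.0
y_proj = clip(0.7869) = 0.7869
Step 4: Evaluate f.
f(0.0, 0.7869) = 3.7155


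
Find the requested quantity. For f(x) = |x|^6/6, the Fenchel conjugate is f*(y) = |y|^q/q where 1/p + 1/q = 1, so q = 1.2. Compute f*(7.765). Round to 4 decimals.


The conjugate exponent q satisfies 1/p + 1/q = 1.
p = 6, so q = 6/(6 - 1) = 1.2
|y|^q = 7.765^1.2 = 11.6996
f*(7.765) = 11.6996 / 1.2 = 9.7496


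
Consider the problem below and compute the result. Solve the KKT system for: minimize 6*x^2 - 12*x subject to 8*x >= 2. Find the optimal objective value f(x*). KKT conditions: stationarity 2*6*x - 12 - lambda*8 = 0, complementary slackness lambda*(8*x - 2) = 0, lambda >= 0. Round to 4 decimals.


Step 1: Try lambda = 0 (constraint inactive).
Stationarity: 2*6*x - 12 = 0
x* = 12/(2*6) = 1.0
Check constraint: 8*1.0 = 8.0 >= 2 -- satisfied.
Step 2: Compute optimal value.
f(x*) = 6*1.0^2 - 12*1.0 = -6.0


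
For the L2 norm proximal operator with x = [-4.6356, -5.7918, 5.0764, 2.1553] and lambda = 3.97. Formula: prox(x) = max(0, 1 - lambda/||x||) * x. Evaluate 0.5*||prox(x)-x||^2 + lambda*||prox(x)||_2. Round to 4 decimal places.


Step 1: Compute ||x||.
||x|| = 9.2439
Step 2: Compute scaling factor.
scale = max(0, 1 - 3.97/9.2439) = 0.5705
Step 3: prox(x) = [-2.6447, -3.3044, 2.8962, 1.2297]
||prox(x)|| = 5.2739
Step 4: Proximal objective.
0.5*||prox-x||^2 = 7.8805
lambda*||prox|| = 20.9374
Total = 28.8177


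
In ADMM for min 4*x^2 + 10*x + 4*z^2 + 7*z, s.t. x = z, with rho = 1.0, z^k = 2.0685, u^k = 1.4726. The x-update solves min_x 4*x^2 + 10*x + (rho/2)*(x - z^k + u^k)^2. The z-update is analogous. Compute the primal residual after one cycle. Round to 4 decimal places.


ADMM iteration with rho = 1.0, z^k = 2.0685, u^k = 1.4726
Step 1: x-update.
Minimize 4*x^2 + 10*x + (1.0/2)*(x - 2.0685 + 1.4726)^2
FOC: (2*4 + 1.0)*x = -10 + 1.0*(2.0685 - 1.4726)
x^{k+1} = -1.0449
Step 2: z-update.
Minimize 4*z^2 + 7*z + (1.0/2)*(-1.0449 - z + 1.4726)^2
FOC: (2*4 + 1.0)*z = -7 + 1.0*(-1.0449 + 1.4726)
z^{k+1} = -0.7303
Step 3: u-update.
u^{k+1} = 1.4726 - 1.0449 + 0.7303 = 1.158
Step 4: Primal residual = |-1.0449 + 0.7303| = 0.3146


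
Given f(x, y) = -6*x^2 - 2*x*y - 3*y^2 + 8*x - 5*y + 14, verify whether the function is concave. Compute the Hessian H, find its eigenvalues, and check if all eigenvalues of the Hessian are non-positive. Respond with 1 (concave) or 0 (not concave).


The Hessian of f(x,y) = -6*x^2 - 2*x*y - 3*y^2 + 8*x - 5*y + 14 is:
H = [[-12, -2], [-2, -6]]
Trace = -12 - 6 = -18
Determinant = -12*-6 - (-2)^2 = 68
Discriminant = (-18)^2 - 4*68 = 52.0
Eigenvalues: lambda_1 = -12.6056, lambda_2 = -5.3944
The function is concave.

1


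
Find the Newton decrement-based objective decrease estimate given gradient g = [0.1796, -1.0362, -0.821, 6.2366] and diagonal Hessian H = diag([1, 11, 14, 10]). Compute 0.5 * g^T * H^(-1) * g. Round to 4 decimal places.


Step 1: H is diagonal, so H^(-1) * g = [0.1796, -0.0942, -0.0586, 0.6237].
Step 2: g^T H^(-1) g = sum_i g_i^2 / H_ii
  = (0.1796)^2/1 + (-1.0362)^2/11 + (-0.821)^2/14 + (6.2366)^2/10
  = 0.0323 + 0.0976 + 0.0481 + 3.8895 = 4.0675
Step 3: Objective decrease = 0.5 * g^T H^(-1) g = 2.0338


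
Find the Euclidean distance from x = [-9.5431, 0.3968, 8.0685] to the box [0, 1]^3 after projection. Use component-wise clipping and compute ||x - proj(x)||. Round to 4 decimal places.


Project each component onto [0, 1].
clip(-9.5431) = 0.0, clip(0.3968) = 0.3968, clip(8.0685) = 1.0
Projection = [0.0, 0.3968, 1.0]
Squared diffs: [91.0708, 0.0, 49.9637]
Distance = sqrt(141.0345) = 11.8758


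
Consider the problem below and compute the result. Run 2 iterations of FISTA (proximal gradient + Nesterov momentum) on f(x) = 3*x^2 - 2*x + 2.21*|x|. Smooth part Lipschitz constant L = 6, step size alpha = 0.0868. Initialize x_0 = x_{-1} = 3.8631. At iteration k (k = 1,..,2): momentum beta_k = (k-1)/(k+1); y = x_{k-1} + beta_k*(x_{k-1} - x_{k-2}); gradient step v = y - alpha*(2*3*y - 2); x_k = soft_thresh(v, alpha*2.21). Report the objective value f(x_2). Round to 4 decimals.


FISTA on f(x) = 3*x^2 - 2*x + 2.21*|x|
L = 6, alpha = 0.0868
Iteration 1: beta = 0.0, y = 3.8631 + 0.0*(3.8631 - 3.8631) = 3.8631
  grad(y) = 21.1786, v = y - alpha*grad = 2.0248
  prox(v) = soft_thresh(2.0248, 0.1918) = 1.833
Iteration 2: beta = 0.3333, y = 1.833 + 0.3333*(1.833 - 3.8631) = 1.1563
  grad(y) = 4.9376, v = y - alpha*grad = 0.7277
  prox(v) = soft_thresh(0.7277, 0.1918) = 0.5359
f(x_2) = 3*0.5359^2 - 2*0.5359 + 2.21*|0.5359| = 0.9739


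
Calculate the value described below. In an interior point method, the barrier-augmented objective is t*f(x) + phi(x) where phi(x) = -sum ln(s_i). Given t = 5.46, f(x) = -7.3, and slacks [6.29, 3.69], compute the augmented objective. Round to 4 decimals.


Step 1: Compute log-barrier.
ln values: [1.839, 1.3056]
phi = -(1.839 + 1.3056) = -3.1446
Step 2: Compute augmented objective.
t*f(x) = 5.46*-7.3 = -39.858
Total = -39.858 - 3.1446 = -43.0026


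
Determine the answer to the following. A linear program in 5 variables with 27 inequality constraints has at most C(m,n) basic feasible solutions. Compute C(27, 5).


Each vertex corresponds to some choice of n active constraints out of m, so the number of vertices is at most C(m, n) = m! / (n!(m-n)!).
m = 27, n = 5
Numerator: 27 * 26 * 25 * 24 * 23
Denominator: 5! = 120
C(27, 5) = 80730


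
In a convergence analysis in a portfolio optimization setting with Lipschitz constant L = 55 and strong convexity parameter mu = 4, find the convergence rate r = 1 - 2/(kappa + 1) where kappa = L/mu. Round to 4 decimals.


Step 1: Compute the condition number.
kappa = L/mu = 55/4 = 13.75
Step 2: Compute the convergence rate.
r = 1 - 2/(kappa + 1) = 1 - 2*mu/(L + mu) = (L - mu)/(L + mu) = 51/59 = 0.8644


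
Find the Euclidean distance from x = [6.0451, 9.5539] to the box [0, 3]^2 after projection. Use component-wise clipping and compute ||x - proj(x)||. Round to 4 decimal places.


Project each component onto [0, 3].
clip(6.0451) = 3.0, clip(9.5539) = 3.0
Projection = [3.0, 3.0]
Squared diffs: [9.2726, 42.9536]
Distance = sqrt(52.2262) = 7.2268


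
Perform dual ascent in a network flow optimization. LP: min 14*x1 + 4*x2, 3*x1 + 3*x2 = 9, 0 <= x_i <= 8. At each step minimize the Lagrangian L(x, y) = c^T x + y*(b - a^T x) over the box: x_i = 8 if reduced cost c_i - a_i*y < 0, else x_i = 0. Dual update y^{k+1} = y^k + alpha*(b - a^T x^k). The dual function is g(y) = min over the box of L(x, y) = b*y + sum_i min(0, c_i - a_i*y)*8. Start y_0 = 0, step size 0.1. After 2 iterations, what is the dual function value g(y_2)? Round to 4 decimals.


Dual ascent for LP: min 14*x1 + 4*x2, 3*x1 + 3*x2 = 9, 0 <= x_i <= 8
Step 1: y^k = 0.0, reduced costs: (14.0, 4.0)
  x^k = (0.0, 0.0), subgradient = b - a^T x = 9.0
  y^{k+1} = 0.0 + 0.1*9.0 = 0.9
Step 2: y^k = 0.9, reduced costs: (11.3, 1.3)
  x^k = (0.0, 0.0), subgradient = b - a^T x = 9.0
  y^{k+1} = 0.9 + 0.1*9.0 = 1.8
Dual objective at y_2 = 1.8: reduced costs (8.6, -1.4), box minimizer x = (0.0, 8.0)
g(y_2) = b*y + (c1 - a1*y)*x1 + (c2 - a2*y)*x2 = 9*1.8 + 8.6*0.0 + (-1.4)*8.0 = 16.2 + 0.0 - 11.2 = 5.0


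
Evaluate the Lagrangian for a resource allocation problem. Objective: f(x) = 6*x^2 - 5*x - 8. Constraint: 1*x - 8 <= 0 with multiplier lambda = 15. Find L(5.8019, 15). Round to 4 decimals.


Step 1: Evaluate f(x).
f(5.8019) = 6*5.8019^2 - 5*5.8019 - 8 = 164.9628
Step 2: Evaluate g(x).
g(5.8019) = 1*5.8019 - 8 = -2.1981
Step 3: Compute Lagrangian.
L = 164.9628 + 15*-2.1981 = 131.9913


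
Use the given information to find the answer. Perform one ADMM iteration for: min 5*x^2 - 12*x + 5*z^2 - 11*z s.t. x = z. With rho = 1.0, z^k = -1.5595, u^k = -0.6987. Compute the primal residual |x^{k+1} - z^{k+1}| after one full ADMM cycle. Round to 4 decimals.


ADMM iteration with rho = 1.0, z^k = -1.5595, u^k = -0.6987
Step 1: x-update.
Minimize 5*x^2 - 12*x + (1.0/2)*(x + 1.5595 - 0.6987)^2
FOC: (2*5 + 1.0)*x = 12 + 1.0*(-1.5595 + 0.6987)
x^{k+1} = 1.0127
Step 2: z-update.
Minimize 5*z^2 - 11*z + (1.0/2)*(1.0127 - z - 0.6987)^2
FOC: (2*5 + 1.0)*z = 11 + 1.0*(1.0127 - 0.6987)
z^{k+1} = 1.0285
Step 3: u-update.
u^{k+1} = -0.6987 + 1.0127 - 1.0285 = -0.7146
Step 4: Primal residual = |1.0127 - 1.0285| = 0.0159


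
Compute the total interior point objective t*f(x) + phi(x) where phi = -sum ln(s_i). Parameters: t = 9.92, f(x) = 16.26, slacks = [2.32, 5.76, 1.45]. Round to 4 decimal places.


Step 1: Compute log-barrier.
ln values: [0.8416, 1.7509, 0.3716]
phi = -(0.8416 + 1.7509 + 0.3716) = -2.9641
Step 2: Compute augmented objective.
t*f(x) = 9.92*16.26 = 161.2992
Total = 161.2992 - 2.9641 = 158.3351


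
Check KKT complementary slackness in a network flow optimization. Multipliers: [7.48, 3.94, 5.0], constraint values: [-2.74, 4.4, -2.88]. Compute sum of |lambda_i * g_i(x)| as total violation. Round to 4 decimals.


KKT complementary slackness check:
lambda_1 * g_1 = 7.48 * -2.74 = -20.4952
lambda_2 * g_2 = 3.94 * 4.4 = 17.336
lambda_3 * g_3 = 5.0 * -2.88 = -14.4
Total violation = 20.4952 + 17.336 + 14.4 = 52.2312


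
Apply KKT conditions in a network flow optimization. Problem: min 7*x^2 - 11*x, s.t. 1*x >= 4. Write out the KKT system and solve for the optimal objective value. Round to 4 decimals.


Step 1: Try lambda = 0 (constraint inactive).
x_unc = 11/(2*7) = 0.7857
Check: 1*0.7857 = 0.7857 < 4 -- violated!
Step 2: Constraint must be active: 1*x = 4
x* = 4/1 = 4.0
lambda = (2*7*4.0 - 11)/1 = 45.0
Step 3: Compute optimal value.
f(x*) = 7*4.0^2 - 11*4.0 = 68.0


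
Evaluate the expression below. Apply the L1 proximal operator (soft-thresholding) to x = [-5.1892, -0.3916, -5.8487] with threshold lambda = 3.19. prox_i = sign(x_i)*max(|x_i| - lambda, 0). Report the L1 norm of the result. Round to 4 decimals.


Soft-thresholding with lambda = 3.19:
prox(-5.1892) = sign(-5.1892)*max(|-5.1892| - 3.19, 0) = -1.9992
prox(-0.3916) = sign(-0.3916)*max(|-0.3916| - 3.19, 0) = 0.0
prox(-5.8487) = sign(-5.8487)*max(|-5.8487| - 3.19, 0) = -2.6587
prox(x) = [-1.9992, 0.0, -2.6587]
||prox(x)||_1 = 1.9992 + 0.0 + 2.6587 = 4.6579


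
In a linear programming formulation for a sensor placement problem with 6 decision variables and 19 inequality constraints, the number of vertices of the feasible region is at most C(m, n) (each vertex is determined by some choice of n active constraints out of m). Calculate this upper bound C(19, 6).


Each vertex corresponds to some choice of n active constraints out of m, so the number of vertices is at most C(m, n) = m! / (n!(m-n)!).
m = 19, n = 6
Numerator: 19 * 18 * 17 * 16 * 15 * 14
Denominator: 6! = 720
C(19, 6) = 27132


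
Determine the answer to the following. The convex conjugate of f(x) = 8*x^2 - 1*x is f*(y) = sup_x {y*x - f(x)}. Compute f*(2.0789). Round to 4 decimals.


f*(y) = sup_x {y*x - a*x^2 - b*x} = sup_x {(y-b)*x - a*x^2}
FOC: (y - b) - 2a*x = 0 => x* = (y - b)/(2a)
x* = (2.0789 + 1)/(2*8) = 0.1924
f*(2.0789) = (y-b)^2/(4a) = (2.0789 + 1)^2/(4*8)
= 9.4796/32 = 0.2962


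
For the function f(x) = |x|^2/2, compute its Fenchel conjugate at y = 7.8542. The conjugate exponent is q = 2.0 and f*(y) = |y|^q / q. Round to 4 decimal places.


The conjugate exponent q satisfies 1/p + 1/q = 1.
p = 2, so q = 2/(2 - 1) = 2.0
|y|^q = 7.8542^2.0 = 61.6885
f*(7.8542) = 61.6885 / 2.0 = 30.8442


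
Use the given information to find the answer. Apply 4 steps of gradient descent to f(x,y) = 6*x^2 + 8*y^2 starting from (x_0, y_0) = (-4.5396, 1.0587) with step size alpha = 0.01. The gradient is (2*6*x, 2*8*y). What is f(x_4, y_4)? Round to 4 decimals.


Gradient descent on f(x,y) = 6*x^2 + 8*y^2.
Starting point: (-4.5396, 1.0587), alpha = 0.01
Step 1: grad_x = 2*6*-4.5396 = -54.4752, grad_y = 2*8*1.0587 = 16.9392
  x_1 = -4.5396 - 0.01*-54.4752 = -3.9948
  y_1 = 1.0587 - 0.01*16.9392 = 0.8893
Step 2: grad_x = 2*6*-3.9948 = -47.9382, grad_y = 2*8*0.8893 = 14.2289
  x_2 = -3.9948 - 0.01*-47.9382 = -3.5155
  y_2 = 0.8893 - 0.01*14.2289 = 0.747
Step 3: grad_x = 2*6*-3.5155 = -42.1856, grad_y = 2*8*0.747 = 11.9523
  x_3 = -3.5155 - 0.01*-42.1856 = -3.0936
  y_3 = 0.747 - 0.01*11.9523 = 0.6275
Step 4: grad_x = 2*6*-3.0936 = -37.1233, grad_y = 2*8*0.6275 = 10.0399
  x_4 = -3.0936 - 0.01*-37.1233 = -2.7224
  y_4 = 0.6275 - 0.01*10.0399 = 0.5271
f(-2.7224, 0.5271) = 6*(-2.7224)^2 + 8*0.5271^2 = 46.6907


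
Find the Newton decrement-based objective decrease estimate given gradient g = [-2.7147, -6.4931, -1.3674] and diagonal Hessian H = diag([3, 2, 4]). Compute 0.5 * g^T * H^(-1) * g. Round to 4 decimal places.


Step 1: H is diagonal, so H^(-1) * g = [-0.9049, -3.2466, -0.3419].
Step 2: g^T H^(-1) g = sum_i g_i^2 / H_ii
  = (-2.7147)^2/3 + (-6.4931)^2/2 + (-1.3674)^2/4
  = 2.4565 + 21.0802 + 0.4674 = 24.0042
Step 3: Objective decrease = 0.5 * g^T H^(-1) g = 12.0021


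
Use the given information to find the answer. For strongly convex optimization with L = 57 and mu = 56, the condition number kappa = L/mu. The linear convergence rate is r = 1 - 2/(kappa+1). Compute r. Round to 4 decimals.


Step 1: Compute the condition number.
kappa = L/mu = 57/56 = 1.0179
Step 2: Compute the convergence rate.
r = 1 - 2/(kappa + 1) = 1 - 2*mu/(L + mu) = (L - mu)/(L + mu) = 1/113 = 0.0088


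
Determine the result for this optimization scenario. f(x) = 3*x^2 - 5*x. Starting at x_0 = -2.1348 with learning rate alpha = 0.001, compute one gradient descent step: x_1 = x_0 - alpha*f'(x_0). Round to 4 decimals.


We compute the gradient at x_0 and apply the update.
f'(x) = 6*x - 5
f'(-2.1348) = 6*-2.1348 - 5 = -17.8088
x_1 = -2.1348 - 0.001*-17.8088 = -2.117


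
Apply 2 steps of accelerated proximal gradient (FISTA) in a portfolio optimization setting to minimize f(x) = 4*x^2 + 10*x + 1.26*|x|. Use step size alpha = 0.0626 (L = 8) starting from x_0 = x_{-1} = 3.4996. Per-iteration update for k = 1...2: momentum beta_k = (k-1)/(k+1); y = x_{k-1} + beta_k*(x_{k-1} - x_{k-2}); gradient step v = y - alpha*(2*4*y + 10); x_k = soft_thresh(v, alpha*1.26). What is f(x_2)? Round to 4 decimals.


FISTA on f(x) = 4*x^2 + 10*x + 1.26*|x|
L = 8, alpha = 0.0626
Iteration 1: beta = 0.0, y = 3.4996 + 0.0*(3.4996 - 3.4996) = 3.4996
  grad(y) = 37.9968, v = y - alpha*grad = 1.121
  prox(v) = soft_thresh(1.121, 0.0789) = 1.0421
Iteration 2: beta = 0.3333, y = 1.0421 + 0.3333*(1.0421 - 3.4996) = 0.223
  grad(y) = 11.7837, v = y - alpha*grad = -0.5147
  prox(v) = soft_thresh(-0.5147, 0.0789) = -0.4358
f(x_2) = 4*(-0.4358)^2 + 10*(-0.4358) + 1.26*|-0.4358| = -3.0493


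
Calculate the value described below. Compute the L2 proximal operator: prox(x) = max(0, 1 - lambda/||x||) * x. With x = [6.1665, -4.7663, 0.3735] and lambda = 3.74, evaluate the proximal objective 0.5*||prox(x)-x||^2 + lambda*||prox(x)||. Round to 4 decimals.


Step 1: Compute ||x||.
||x|| = 7.8027
Step 2: Compute scaling factor.
scale = max(0, 1 - 3.74/7.8027) = 0.5207
Step 3: prox(x) = [3.2108, -2.4817, 0.1945]
||prox(x)|| = 4.0627
Step 4: Proximal objective.
0.5*||prox-x||^2 = 6.9938
lambda*||prox|| = 15.1945
Total = 22.1885


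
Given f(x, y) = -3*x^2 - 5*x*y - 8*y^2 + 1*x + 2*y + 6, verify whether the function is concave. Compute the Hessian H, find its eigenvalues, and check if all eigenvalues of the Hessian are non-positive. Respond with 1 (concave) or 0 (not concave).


The Hessian of f(x,y) = -3*x^2 - 5*x*y - 8*y^2 + 1*x + 2*y + 6 is:
H = [[-6, -5], [-5, -16]]
Trace = -6 - 16 = -22
Determinant = -6*-16 - (-5)^2 = 71
Discriminant = (-22)^2 - 4*71 = 200.0
Eigenvalues: lambda_1 = -18.0711, lambda_2 = -3.9289
The function is concave.

1


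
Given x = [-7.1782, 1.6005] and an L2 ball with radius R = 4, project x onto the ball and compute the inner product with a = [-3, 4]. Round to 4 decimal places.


Step 1: Compute ||x|| (intermediates to 6 decimals).
||x|| = sqrt((-7.1782)^2 + 1.6005^2) = 7.354465
Step 2: Project.
Since ||x|| > R, scale = R/||x|| = 4/7.354465 = 0.543887, proj(x) = scale * x
proj(x) = [-3.90413, 0.870491]
Step 3: Dot product.
a^T * proj(x) = -3*(-3.90413) + 4*0.870491 = 15.1944


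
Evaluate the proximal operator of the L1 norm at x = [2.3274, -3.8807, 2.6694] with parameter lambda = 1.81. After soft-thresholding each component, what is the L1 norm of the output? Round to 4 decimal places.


Soft-thresholding with lambda = 1.81:
prox(2.3274) = sign(2.3274)*max(|2.3274| - 1.81, 0) = 0.5174
prox(-3.8807) = sign(-3.8807)*max(|-3.8807| - 1.81, 0) = -2.0707
prox(2.6694) = sign(2.6694)*max(|2.6694| - 1.81, 0) = 0.8594
prox(x) = [0.5174, -2.0707, 0.8594]
||prox(x)||_1 = 0.5174 + 2.0707 + 0.8594 = 3.4475


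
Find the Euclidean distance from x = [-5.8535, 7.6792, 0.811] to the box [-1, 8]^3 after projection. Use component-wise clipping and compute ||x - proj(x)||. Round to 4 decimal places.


Project each component onto [-1, 8].
clip(-5.8535) = -1.0, clip(7.6792) = 7.6792, clip(0.811) = 0.811
Projection = [-1.0, 7.6792, 0.811]
Squared diffs: [23.5565, 0.0, 0.0]
Distance = sqrt(23.5565) = 4.8535


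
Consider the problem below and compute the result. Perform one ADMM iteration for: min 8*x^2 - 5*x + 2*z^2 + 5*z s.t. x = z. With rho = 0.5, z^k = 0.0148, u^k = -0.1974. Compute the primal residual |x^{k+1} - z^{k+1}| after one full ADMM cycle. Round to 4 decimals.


ADMM iteration with rho = 0.5, z^k = 0.0148, u^k = -0.1974
Step 1: x-update.
Minimize 8*x^2 - 5*x + (0.5/2)*(x - 0.0148 - 0.1974)^2
FOC: (2*8 + 0.5)*x = 5 + 0.5*(0.0148 + 0.1974)
x^{k+1} = 0.3095
Step 2: z-update.
Minimize 2*z^2 + 5*z + (0.5/2)*(0.3095 - z - 0.1974)^2
FOC: (2*2 + 0.5)*z = -5 + 0.5*(0.3095 - 0.1974)
z^{k+1} = -1.0987
Step 3: u-update.
u^{k+1} = -0.1974 + 0.3095 + 1.0987 = 1.2107
Step 4: Primal residual = |0.3095 + 1.0987| = 1.4081


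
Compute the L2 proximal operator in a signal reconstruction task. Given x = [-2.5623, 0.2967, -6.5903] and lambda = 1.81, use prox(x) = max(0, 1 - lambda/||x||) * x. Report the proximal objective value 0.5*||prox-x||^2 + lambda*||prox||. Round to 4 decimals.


Step 1: Compute ||x||.
||x|| = 7.0771
Step 2: Compute scaling factor.
scale = max(0, 1 - 1.81/7.0771) = 0.7442
Step 3: prox(x) = [-1.907, 0.2208, -4.9048]
||prox(x)|| = 5.2671
Step 4: Proximal objective.
0.5*||prox-x||^2 = 1.6381
lambda*||prox|| = 9.5335
Total = 11.1715


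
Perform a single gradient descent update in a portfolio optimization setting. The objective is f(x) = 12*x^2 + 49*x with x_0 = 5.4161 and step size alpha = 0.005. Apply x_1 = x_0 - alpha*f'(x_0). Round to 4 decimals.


We compute the gradient at x_0 and apply the update.
f'(x) = 24*x + 49
f'(5.4161) = 24*5.4161 + 49 = 178.9864
x_1 = 5.4161 - 0.005*178.9864 = 4.5212


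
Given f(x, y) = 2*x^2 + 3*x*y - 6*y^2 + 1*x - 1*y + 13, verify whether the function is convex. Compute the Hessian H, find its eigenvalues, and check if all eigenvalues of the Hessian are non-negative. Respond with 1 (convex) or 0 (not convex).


The Hessian of f(x,y) = 2*x^2 + 3*x*y - 6*y^2 + 1*x - 1*y + 13 is:
H = [[4, 3], [3, -12]]
Trace = 4 - 12 = -8
Determinant = 4*-12 - (3)^2 = -57
Discriminant = (-8)^2 - 4*-57 = 292.0
Eigenvalues: lambda_1 = -12.544, lambda_2 = 4.544
The function is not convex.

0


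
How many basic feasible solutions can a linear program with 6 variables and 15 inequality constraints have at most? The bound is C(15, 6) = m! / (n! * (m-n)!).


Each vertex corresponds to some choice of n active constraints out of m, so the number of vertices is at most C(m, n) = m! / (n!(m-n)!).
m = 15, n = 6
Numerator: 15 * 14 * 13 * 12 * 11 * 10
Denominator: 6! = 720
C(15, 6) = 5005


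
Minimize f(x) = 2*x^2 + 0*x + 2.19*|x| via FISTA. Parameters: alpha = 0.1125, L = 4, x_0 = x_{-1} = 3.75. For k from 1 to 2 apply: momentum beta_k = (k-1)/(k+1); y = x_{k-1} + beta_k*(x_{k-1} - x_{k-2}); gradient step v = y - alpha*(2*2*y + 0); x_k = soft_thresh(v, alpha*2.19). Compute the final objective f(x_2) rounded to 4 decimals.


FISTA on f(x) = 2*x^2 + 0*x + 2.19*|x|
L = 4, alpha = 0.1125
Iteration 1: beta = 0.0, y = 3.75 + 0.0*(3.75 - 3.75) = 3.75
  grad(y) = 15.0, v = y - alpha*grad = 2.0625
  prox(v) = soft_thresh(2.0625, 0.2464) = 1.8161
Iteration 2: beta = 0.3333, y = 1.8161 + 0.3333*(1.8161 - 3.75) = 1.1715
  grad(y) = 4.686, v = y - alpha*grad = 0.6443
  prox(v) = soft_thresh(0.6443, 0.2464) = 0.398
f(x_2) = 2*0.398^2 + 0*0.398 + 2.19*|0.398| = 1.1882


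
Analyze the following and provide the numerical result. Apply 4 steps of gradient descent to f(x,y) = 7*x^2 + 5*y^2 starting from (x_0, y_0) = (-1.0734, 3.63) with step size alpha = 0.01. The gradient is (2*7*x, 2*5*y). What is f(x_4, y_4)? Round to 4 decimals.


Gradient descent on f(x,y) = 7*x^2 + 5*y^2.
Starting point: (-1.0734, 3.63), alpha = 0.01
Step 1: grad_x = 2*7*-1.0734 = -15.0276, grad_y = 2*5*3.63 = 36.3
  x_1 = -1.0734 - 0.01*-15.0276 = -0.9231
  y_1 = 3.63 - 0.01*36.3 = 3.267
Step 2: grad_x = 2*7*-0.9231 = -12.9237, grad_y = 2*5*3.267 = 32.67
  x_2 = -0.9231 - 0.01*-12.9237 = -0.7939
  y_2 = 3.267 - 0.01*32.67 = 2.9403
Step 3: grad_x = 2*7*-0.7939 = -11.1144, grad_y = 2*5*2.9403 = 29.403
  x_3 = -0.7939 - 0.01*-11.1144 = -0.6827
  y_3 = 2.9403 - 0.01*29.403 = 2.6463
Step 4: grad_x = 2*7*-0.6827 = -9.5584, grad_y = 2*5*2.6463 = 26.4627
  x_4 = -0.6827 - 0.01*-9.5584 = -0.5872
  y_4 = 2.6463 - 0.01*26.4627 = 2.3816
f(-0.5872, 2.3816) = 7*(-0.5872)^2 + 5*2.3816^2 = 30.7744


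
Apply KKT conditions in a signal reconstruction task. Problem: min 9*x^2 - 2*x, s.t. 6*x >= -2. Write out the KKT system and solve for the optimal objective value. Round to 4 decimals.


Step 1: Try lambda = 0 (constraint inactive).
Stationarity: 2*9*x - 2 = 0
x* = 2/(2*9) = 1/9 = 0.1111 (rounded; the exact value 1/9 is used below)
Check constraint: 6*0.1111 = 0.6666 >= -2 -- satisfied.
Step 2: Compute optimal value.
f(x*) = 9*(1/9)^2 - 2*(1/9) = -0.1111


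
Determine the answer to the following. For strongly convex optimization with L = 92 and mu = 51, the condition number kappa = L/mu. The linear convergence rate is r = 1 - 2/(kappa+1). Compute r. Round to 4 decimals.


Step 1: Compute the condition number.
kappa = L/mu = 92/51 = 1.8039
Step 2: Compute the convergence rate.
r = 1 - 2/(kappa + 1) = 1 - 2*mu/(L + mu) = (L - mu)/(L + mu) = 41/143 = 0.2867


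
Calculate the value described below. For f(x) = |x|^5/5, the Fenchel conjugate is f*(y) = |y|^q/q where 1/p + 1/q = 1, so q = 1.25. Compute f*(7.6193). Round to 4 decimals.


The conjugate exponent q satisfies 1/p + 1/q = 1.
p = 5, so q = 5/(5 - 1) = 1.25
|y|^q = 7.6193^1.25 = 12.6588
f*(7.6193) = 12.6588 / 1.25 = 10.1271


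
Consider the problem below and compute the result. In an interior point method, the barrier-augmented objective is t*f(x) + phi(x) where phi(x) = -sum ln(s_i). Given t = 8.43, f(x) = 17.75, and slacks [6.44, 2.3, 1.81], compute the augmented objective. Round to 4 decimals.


Step 1: Compute log-barrier.
ln values: [1.8625, 0.8329, 0.5933]
phi = -(1.8625 + 0.8329 + 0.5933) = -3.2888
Step 2: Compute augmented objective.
t*f(x) = 8.43*17.75 = 149.6325
Total = 149.6325 - 3.2888 = 146.3437


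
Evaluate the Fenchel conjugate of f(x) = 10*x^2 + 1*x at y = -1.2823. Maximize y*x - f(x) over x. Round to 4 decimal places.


f*(y) = sup_x {y*x - a*x^2 - b*x} = sup_x {(y-b)*x - a*x^2}
FOC: (y - b) - 2a*x = 0 => x* = (y - b)/(2a)
x* = (-1.2823 - 1)/(2*10) = -0.1141
f*(-1.2823) = (y-b)^2/(4a) = (-1.2823 - 1)^2/(4*10)
= 5.2089/40 = 0.1302


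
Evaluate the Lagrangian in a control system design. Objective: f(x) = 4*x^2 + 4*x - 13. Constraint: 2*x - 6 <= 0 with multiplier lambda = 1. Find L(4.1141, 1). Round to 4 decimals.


Step 1: Evaluate f(x).
f(4.1141) = 4*4.1141^2 + 4*4.1141 - 13 = 71.1597
Step 2: Evaluate g(x).
g(4.1141) = 2*4.1141 - 6 = 2.2282
Step 3: Compute Lagrangian.
L = 71.1597 + 1*2.2282 = 73.3879


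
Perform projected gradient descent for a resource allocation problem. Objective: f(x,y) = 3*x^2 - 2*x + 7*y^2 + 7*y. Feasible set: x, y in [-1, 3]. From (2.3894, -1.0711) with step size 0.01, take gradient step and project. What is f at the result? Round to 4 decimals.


Step 1: Compute gradient at (2.3894, -1.0711).
grad_x = 2*3*2.3894 - 2 = 12.3364
grad_y = 2*7*-1.0711 + 7 = -7.9954
Step 2: Gradient step.
x_raw = 2.3894 - 0.01*12.3364 = 2.266
y_raw = -1.0711 - 0.01*-7.9954 = -0.9911
Step 3: Project onto [-1, 3].
x_proj = clip(2.266) = 2.266
y_proj = clip(-0.9911) = -0.9911
Step 4: Evaluate f.
f(2.266, -0.9911) = 10.8113


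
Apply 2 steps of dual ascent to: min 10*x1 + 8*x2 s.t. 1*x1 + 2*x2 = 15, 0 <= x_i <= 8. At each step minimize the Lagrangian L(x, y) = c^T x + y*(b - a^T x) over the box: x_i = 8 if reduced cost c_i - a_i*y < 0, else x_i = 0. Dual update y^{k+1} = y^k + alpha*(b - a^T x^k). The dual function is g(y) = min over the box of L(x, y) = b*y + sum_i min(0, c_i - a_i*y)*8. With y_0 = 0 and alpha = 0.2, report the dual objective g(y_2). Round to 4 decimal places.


Dual ascent for LP: min 10*x1 + 8*x2, 1*x1 + 2*x2 = 15, 0 <= x_i <= 8
Step 1: y^k = 0.0, reduced costs: (10.0, 8.0)
  x^k = (0.0, 0.0), subgradient = b - a^T x = 15.0
  y^{k+1} = 0.0 + 0.2*15.0 = 3.0
Step 2: y^k = 3.0, reduced costs: (7.0, 2.0)
  x^k = (0.0, 0.0), subgradient = b - a^T x = 15.0
  y^{k+1} = 3.0 + 0.2*15.0 = 6.0
Dual objective at y_2 = 6.0: reduced costs (4.0, -4.0), box minimizer x = (0.0, 8.0)
g(y_2) = b*y + (c1 - a1*y)*x1 + (c2 - a2*y)*x2 = 15*6.0 + 4.0*0.0 + (-4.0)*8.0 = 90.0 + 0.0 - 32.0 = 58.0


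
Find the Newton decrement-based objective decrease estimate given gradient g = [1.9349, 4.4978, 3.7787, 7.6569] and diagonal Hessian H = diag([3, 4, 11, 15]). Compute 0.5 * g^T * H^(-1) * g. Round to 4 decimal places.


Step 1: H is diagonal, so H^(-1) * g = [0.645, 1.1245, 0.3435, 0.5105].
Step 2: g^T H^(-1) g = sum_i g_i^2 / H_ii
  = (1.9349)^2/3 + (4.4978)^2/4 + (3.7787)^2/11 + (7.6569)^2/15
  = 1.2479 + 5.0576 + 1.2981 + 3.9085 = 11.5121
Step 3: Objective decrease = 0.5 * g^T H^(-1) g = 5.756
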